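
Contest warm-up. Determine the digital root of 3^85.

The digital root of n equals n mod 9 (or 9 when 9 | n), so we need 3^85 mod 9.
3^85 ≡ 0 (mod 9), so the digital root is 9.

9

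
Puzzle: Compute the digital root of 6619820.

5

6+6+1+9+8+2+0 = 32
3+2 = 5
(Equivalently, 6619820 mod 9 = 5.)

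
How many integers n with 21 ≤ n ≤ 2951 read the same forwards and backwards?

The integers in [21, 2951] that read the same forwards and backwards: 22, 33, 44, 55, 66, 77, …, 2772, 2882.
117 qualify.

117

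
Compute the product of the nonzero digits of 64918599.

6×4×9×1×8×5×9×9 = 699840

699840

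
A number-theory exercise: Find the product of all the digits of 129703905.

1×2×9×7×0×3×9×0×5 = 0

0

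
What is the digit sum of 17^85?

17^85 = 387398841060856728666481830078934303451511026537231722901062889198807651406663242475428593734254127224657
Sum of its 105 digits: 458.

458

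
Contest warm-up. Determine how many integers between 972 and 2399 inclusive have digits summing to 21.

45

The integers in [972, 2399] that have digits summing to 21: 975, 984, 993, 1299, 1389, 1398, …, 2388, 2397.
45 qualify.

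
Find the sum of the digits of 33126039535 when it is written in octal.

64

33126039535 in base 8 is 366635637757.
Digit sum: 3+6+6+6+3+5+6+3+7+7+5+7 = 64.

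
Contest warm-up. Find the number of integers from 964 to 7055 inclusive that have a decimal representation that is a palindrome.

The integers in [964, 7055] that have a decimal representation that is a palindrome: 969, 979, 989, 999, 1001, 1111, …, 6996, 7007.
65 qualify.

65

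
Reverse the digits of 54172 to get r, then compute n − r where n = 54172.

27027

Reverse of 54172 is 27145.
54172 − 27145 = 27027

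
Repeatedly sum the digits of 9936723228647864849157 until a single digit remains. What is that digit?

3

9+9+3+6+7+2+3+2+2+8+6+4+7+8+6+4+8+4+9+1+5+7 = 120
1+2+0 = 3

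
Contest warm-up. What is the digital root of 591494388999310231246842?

5+9+1+4+9+4+3+8+8+9+9+9+3+1+0+2+3+1+2+4+6+8+4+2 = 114
1+1+4 = 6

6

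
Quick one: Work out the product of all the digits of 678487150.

6×7×8×4×8×7×1×5×0 = 0

0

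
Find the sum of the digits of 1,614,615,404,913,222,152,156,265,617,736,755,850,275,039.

170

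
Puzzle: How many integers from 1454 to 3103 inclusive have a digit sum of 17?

127

The integers in [1454, 3103] that have a digit sum of 17: 1457, 1466, 1475, 1484, 1493, 1529, …, 3086, 3095.
127 qualify.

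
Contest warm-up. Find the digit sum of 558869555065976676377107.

5+5+8+8+6+9+5+5+5+0+6+5+9+7+6+6+7+6+3+7+7+1+0+7 = 133

133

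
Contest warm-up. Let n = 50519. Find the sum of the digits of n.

20

5+0+5+1+9 = 20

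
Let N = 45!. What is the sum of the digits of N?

45! = 119622220865480194561963161495657715064383733760000000000
Sum of its 57 digits: 207.

207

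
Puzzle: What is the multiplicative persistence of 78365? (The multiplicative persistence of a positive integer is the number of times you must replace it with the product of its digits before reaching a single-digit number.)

2

78365 → 5040 → 0 (2 steps)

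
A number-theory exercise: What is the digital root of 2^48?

1

The digital root of n equals n mod 9 (or 9 when 9 | n), so we need 2^48 mod 9.
2^48 ≡ 1 (mod 9), so the digital root is 1.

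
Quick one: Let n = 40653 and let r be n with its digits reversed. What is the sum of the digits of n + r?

Reversal of 40653 is 35604; 40653 + 35604 = 76257.
Digit sum of 76257: 7+6+2+5+7 = 27.

27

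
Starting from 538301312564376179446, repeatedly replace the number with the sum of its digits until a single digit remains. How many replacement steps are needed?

538301312564376179446 → 88 → 16 → 7 (3 steps)

3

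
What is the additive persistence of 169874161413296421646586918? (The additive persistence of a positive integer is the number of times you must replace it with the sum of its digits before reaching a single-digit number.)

169874161413296421646586918 → 128 → 11 → 2 (3 steps)

3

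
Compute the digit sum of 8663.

8+6+6+3 = 23

23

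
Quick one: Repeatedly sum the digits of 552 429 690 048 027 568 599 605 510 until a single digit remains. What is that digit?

5

5+5+2+4+2+9+6+9+0+0+4+8+0+2+7+5+6+8+5+9+9+6+0+5+5+1+0 = 122
1+2+2 = 5
(Equivalently, 552 429 690 048 027 568 599 605 510 mod 9 = 5.)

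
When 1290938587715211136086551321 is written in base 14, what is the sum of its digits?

142

1290938587715211136086551321 in base 14 is 58A1375259531DDAC26A6321.
Digit sum: 5+8+10+1+3+7+5+2+5+9+5+3+1+13+13+10+12+2+6+10+6+3+2+1 = 142.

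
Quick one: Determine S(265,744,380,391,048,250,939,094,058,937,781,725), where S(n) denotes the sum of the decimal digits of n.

167

2+6+5+7+4+4+3+8+0+3+9+1+0+4+8+2+5+0+9+3+9+0+9+4+0+5+8+9+3+7+7+8+1+7+2+5 = 167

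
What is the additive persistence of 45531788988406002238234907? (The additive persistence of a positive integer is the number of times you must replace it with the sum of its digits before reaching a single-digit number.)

45531788988406002238234907 → 116 → 8 (2 steps)

2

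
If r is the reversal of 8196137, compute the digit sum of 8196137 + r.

25

Reversal of 8196137 is 7316918; 8196137 + 7316918 = 15513055.
Digit sum of 15513055: 1+5+5+1+3+0+5+5 = 25.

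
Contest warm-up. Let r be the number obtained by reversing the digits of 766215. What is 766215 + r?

Reverse of 766215 is 512667.
766215 + 512667 = 1278882

1278882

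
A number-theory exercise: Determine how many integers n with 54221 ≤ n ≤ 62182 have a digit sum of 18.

339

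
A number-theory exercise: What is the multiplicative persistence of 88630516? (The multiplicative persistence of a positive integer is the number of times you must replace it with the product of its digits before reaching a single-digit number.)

1

88630516 → 0 (1 step)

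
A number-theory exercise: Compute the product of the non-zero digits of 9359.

9×3×5×9 = 1215

1215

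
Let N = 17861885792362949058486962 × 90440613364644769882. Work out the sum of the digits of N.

221

17861885792362949058486962 × 90440613364644769882 = 1615439906910539065752086488242572817587278484
Sum of its 46 digits: 221.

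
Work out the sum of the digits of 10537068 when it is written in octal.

10537068 in base 8 is 50144154.
Digit sum: 5+0+1+4+4+1+5+4 = 24.

24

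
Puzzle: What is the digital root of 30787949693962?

1

3+0+7+8+7+9+4+9+6+9+3+9+6+2 = 82
8+2 = 10
1+0 = 1
(Equivalently, 30787949693962 mod 9 = 1.)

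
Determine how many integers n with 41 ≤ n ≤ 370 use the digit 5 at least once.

69

The integers in [41, 370] that use the digit 5 at least once: 45, 50, 51, 52, 53, 54, …, 359, 365.
69 qualify.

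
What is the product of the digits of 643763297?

6×4×3×7×6×3×2×9×7 = 1143072

1143072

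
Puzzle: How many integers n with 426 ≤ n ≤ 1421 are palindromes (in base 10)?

61

The integers in [426, 1421] that are palindromes (in base 10): 434, 444, 454, 464, 474, 484, …, 1221, 1331.
61 qualify.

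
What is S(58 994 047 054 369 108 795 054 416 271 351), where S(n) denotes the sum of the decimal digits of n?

142

5+8+9+9+4+0+4+7+0+5+4+3+6+9+1+0+8+7+9+5+0+5+4+4+1+6+2+7+1+3+5+1 = 142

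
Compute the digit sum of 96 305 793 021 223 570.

64

9+6+3+0+5+7+9+3+0+2+1+2+2+3+5+7+0 = 64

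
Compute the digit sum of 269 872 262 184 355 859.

2+6+9+8+7+2+2+6+2+1+8+4+3+5+5+8+5+9 = 92

92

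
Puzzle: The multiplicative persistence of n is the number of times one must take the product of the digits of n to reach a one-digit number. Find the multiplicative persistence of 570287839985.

570287839985 → 0 (1 step)

1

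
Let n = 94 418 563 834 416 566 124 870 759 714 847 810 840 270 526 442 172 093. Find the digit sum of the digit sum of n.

First digit sum: 232.
2+3+2 = 7.

7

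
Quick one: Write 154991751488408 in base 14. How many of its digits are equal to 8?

154991751488408 in base 14 is 2A3B8D84C91B2.
The digit 8 appears 2 times.

2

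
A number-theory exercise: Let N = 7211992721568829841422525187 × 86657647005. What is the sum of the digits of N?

171

7211992721568829841422525187 × 86657647005 = 624974319468340906208903314710767614935
Sum of its 39 digits: 171.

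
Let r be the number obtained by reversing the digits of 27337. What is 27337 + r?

100709

Reverse of 27337 is 73372.
27337 + 73372 = 100709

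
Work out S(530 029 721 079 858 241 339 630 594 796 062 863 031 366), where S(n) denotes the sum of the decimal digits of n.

181

5+3+0+0+2+9+7+2+1+0+7+9+8+5+8+2+4+1+3+3+9+6+3+0+5+9+4+7+9+6+0+6+2+8+6+3+0+3+1+3+6+6 = 181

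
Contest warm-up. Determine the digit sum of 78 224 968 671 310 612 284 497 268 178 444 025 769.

180

7+8+2+2+4+9+6+8+6+7+1+3+1+0+6+1+2+2+8+4+4+9+7+2+6+8+1+7+8+4+4+4+0+2+5+7+6+9 = 180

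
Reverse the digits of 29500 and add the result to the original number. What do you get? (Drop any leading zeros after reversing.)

30092

Reverse of 29500 is 592.
29500 + 592 = 30092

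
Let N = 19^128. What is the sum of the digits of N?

721

19^128 = 47913833785768504931539100806813606725215752967902333327106257800233702202700834294096866349571611959343693375577669086602318905371571733409819659324637792472240641
Sum of its 164 digits: 721.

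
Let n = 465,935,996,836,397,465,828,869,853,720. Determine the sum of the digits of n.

173

4+6+5+9+3+5+9+9+6+8+3+6+3+9+7+4+6+5+8+2+8+8+6+9+8+5+3+7+2+0 = 173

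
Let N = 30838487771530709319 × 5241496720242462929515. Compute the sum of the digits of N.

30838487771530709319 × 5241496720242462929515 = 161639832511715512361709773477270650650285
Sum of its 42 digits: 174.

174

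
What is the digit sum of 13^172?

13^172 = 396512238730272936001430842198347812380321937407684396120441600329278613927197464702919541530167341192296001202705185293529498034205121489758932151219698703732879419884593230923994618212344881
Sum of its 192 digits: 814.

814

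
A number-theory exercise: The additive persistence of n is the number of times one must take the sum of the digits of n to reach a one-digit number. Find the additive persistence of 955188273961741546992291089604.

955188273961741546992291089604 → 150 → 6 (2 steps)

2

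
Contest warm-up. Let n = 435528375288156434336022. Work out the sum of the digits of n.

99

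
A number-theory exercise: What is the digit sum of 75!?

432

75! = 24809140811395398091946477116594033660926243886570122837795894512655842677572867409443815424000000000000000000
Sum of its 110 digits: 432.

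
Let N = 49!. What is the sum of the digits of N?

225

49! = 608281864034267560872252163321295376887552831379210240000000000
Sum of its 63 digits: 225.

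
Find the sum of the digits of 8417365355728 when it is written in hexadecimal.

8417365355728 in base 16 is 7A7D2126CD0.
Digit sum: 7+10+7+13+2+1+2+6+12+13+0 = 73.

73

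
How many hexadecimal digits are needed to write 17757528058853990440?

16

17757528058853990440 in base 16 is F66F69AFA5062028, which has 16 digits.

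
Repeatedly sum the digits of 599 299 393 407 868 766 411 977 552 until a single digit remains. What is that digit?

5+9+9+2+9+9+3+9+3+4+0+7+8+6+8+7+6+6+4+1+1+9+7+7+5+5+2 = 151
1+5+1 = 7

7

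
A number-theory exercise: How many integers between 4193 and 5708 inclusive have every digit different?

739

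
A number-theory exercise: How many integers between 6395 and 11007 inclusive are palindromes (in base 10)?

46

The integers in [6395, 11007] that are palindromes (in base 10): 6446, 6556, 6666, 6776, 6886, 6996, …, 10801, 10901.
46 qualify.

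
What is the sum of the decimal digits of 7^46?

187

7^46 = 749048330965186233494494102694564493649
Sum of its 39 digits: 187.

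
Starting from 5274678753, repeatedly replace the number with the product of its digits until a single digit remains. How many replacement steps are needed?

5274678753 → 9878400 → 0 (2 steps)

2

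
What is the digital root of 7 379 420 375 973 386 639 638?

1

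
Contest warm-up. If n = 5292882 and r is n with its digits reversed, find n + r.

8175807

Reverse of 5292882 is 2882925.
5292882 + 2882925 = 8175807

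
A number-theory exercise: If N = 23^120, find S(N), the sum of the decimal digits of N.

721

23^120 = 25547024360008320034716845003257365943632624968308007978003956631070331770034737801377170772800110738892953971818279672252777842139713519289874946645982858448971201
Sum of its 164 digits: 721.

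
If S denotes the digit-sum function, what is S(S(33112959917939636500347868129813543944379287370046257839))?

9

First digit sum: 270.
2+7+0 = 9.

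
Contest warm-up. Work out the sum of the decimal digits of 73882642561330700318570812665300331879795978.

7+3+8+8+2+6+4+2+5+6+1+3+3+0+7+0+0+3+1+8+5+7+0+8+1+2+6+6+5+3+0+0+3+3+1+8+7+9+7+9+5+9+7+8 = 196

196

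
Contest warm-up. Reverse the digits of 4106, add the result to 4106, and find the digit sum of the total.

4

Reversal of 4106 is 6014; 4106 + 6014 = 10120.
Digit sum of 10120: 1+0+1+2+0 = 4.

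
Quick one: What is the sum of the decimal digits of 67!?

369

67! = 36471110918188685288249859096605464427167635314049524593701628500267962436943872000000000000000
Sum of its 95 digits: 369.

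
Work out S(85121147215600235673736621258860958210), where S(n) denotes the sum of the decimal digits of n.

8+5+1+2+1+1+4+7+2+1+5+6+0+0+2+3+5+6+7+3+7+3+6+6+2+1+2+5+8+8+6+0+9+5+8+2+1+0 = 148

148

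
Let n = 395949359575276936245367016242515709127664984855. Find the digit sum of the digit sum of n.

6

First digit sum: 240.
2+4+0 = 6.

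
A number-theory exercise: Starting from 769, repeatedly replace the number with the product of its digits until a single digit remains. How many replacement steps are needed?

5

769 → 378 → 168 → 48 → 32 → 6 (5 steps)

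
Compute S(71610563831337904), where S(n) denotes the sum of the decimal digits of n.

7+1+6+1+0+5+6+3+8+3+1+3+3+7+9+0+4 = 67

67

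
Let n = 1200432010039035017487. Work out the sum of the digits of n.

60

1+2+0+0+4+3+2+0+1+0+0+3+9+0+3+5+0+1+7+4+8+7 = 60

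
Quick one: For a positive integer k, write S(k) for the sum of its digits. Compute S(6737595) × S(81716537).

1596

S(6737595) = 6+7+3+7+5+9+5 = 42.
S(81716537) = 8+1+7+1+6+5+3+7 = 38.
42 · 38 = 1596.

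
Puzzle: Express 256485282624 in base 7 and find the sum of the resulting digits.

256485282624 in base 7 is 24346641634164.
Digit sum: 2+4+3+4+6+6+4+1+6+3+4+1+6+4 = 54.

54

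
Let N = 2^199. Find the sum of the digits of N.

2^199 = 803469022129495137770981046170581301261101496891396417650688
Sum of its 60 digits: 254.

254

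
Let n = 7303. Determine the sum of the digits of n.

7+3+0+3 = 13

13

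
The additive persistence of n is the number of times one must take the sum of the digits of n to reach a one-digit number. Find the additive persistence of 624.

2

624 → 12 → 3 (2 steps)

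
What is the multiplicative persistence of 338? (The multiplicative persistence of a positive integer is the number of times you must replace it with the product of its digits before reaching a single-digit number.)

3

338 → 72 → 14 → 4 (3 steps)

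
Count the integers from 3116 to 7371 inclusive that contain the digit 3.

The integers in [3116, 7371] that contain the digit 3: 3116, 3117, 3118, 3119, 3120, 3121, …, 7370, 7371.
1826 qualify.

1826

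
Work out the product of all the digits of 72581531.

8400

7×2×5×8×1×5×3×1 = 8400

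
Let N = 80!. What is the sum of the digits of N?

450

80! = 71569457046263802294811533723186532165584657342365752577109445058227039255480148842668944867280814080000000000000000000
Sum of its 119 digits: 450.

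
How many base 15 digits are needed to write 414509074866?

414509074866 in base 15 is ABB05889E6, which has 10 digits.

10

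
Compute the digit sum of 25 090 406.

26

2+5+0+9+0+4+0+6 = 26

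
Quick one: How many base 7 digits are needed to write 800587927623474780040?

25

800587927623474780040 in base 7 is 4115225503356162045256546, which has 25 digits.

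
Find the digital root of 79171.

7

7+9+1+7+1 = 25
2+5 = 7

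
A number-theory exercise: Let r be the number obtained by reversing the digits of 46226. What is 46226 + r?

108490

Reverse of 46226 is 62264.
46226 + 62264 = 108490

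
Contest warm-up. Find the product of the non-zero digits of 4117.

28

4×1×1×7 = 28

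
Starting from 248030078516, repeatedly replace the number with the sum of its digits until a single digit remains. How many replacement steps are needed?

2

248030078516 → 44 → 8 (2 steps)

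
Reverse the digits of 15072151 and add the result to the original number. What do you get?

Reverse of 15072151 is 15127051.
15072151 + 15127051 = 30199202

30199202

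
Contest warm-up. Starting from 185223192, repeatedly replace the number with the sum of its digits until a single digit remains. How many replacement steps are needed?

2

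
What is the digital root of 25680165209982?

9

2+5+6+8+0+1+6+5+2+0+9+9+8+2 = 63
6+3 = 9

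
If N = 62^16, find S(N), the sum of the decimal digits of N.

62^16 = 47672401706823533450263330816
Sum of its 29 digits: 109.

109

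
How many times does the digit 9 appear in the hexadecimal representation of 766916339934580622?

1

766916339934580622 in base 16 is AA4A2590E3E4F8E.
The digit 9 appears 1 time.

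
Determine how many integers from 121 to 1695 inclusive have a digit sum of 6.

40

The integers in [121, 1695] that have a digit sum of 6: 123, 132, 141, 150, 204, 213, …, 1410, 1500.
40 qualify.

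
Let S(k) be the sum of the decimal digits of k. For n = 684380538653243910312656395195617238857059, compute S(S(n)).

First digit sum: 194.
1+9+4 = 14.

14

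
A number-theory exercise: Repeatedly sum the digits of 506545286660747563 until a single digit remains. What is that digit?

5+0+6+5+4+5+2+8+6+6+6+0+7+4+7+5+6+3 = 85
8+5 = 13
1+3 = 4
(Equivalently, 506545286660747563 mod 9 = 4.)

4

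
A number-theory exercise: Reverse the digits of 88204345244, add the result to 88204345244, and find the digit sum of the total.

Reversal of 88204345244 is 44254340288; 88204345244 + 44254340288 = 132458685532.
Digit sum of 132458685532: 1+3+2+4+5+8+6+8+5+5+3+2 = 52.

52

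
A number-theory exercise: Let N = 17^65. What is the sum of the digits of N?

350

17^65 = 95319090450218007303742536355848761234066170796000792973413605849481890760893457
Sum of its 80 digits: 350.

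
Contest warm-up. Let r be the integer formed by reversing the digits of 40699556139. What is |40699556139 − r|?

52466043465

Reverse of 40699556139 is 93165599604.
|40699556139 − 93165599604| = 52466043465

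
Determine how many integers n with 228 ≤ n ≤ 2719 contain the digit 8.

637

The integers in [228, 2719] that contain the digit 8: 228, 238, 248, 258, 268, 278, …, 2708, 2718.
637 qualify.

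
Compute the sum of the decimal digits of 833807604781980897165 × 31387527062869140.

153

833807604781980897165 × 31387527062869140 = 26171158760320521561353687456191988100
Sum of its 38 digits: 153.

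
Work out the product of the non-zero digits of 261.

12

2×6×1 = 12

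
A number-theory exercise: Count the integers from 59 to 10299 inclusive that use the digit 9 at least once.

3491

The integers in [59, 10299] that use the digit 9 at least once: 59, 69, 79, 89, 90, 91, …, 10298, 10299.
3491 qualify.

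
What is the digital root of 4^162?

The digital root of n equals n mod 9 (or 9 when 9 | n), so we need 4^162 mod 9.
4^162 ≡ 1 (mod 9), so the digital root is 1.

1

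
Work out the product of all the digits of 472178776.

4×7×2×1×7×8×7×7×6 = 921984

921984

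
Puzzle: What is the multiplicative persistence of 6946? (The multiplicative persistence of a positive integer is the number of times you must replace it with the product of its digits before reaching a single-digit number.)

3

6946 → 1296 → 108 → 0 (3 steps)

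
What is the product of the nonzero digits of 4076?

168

4×7×6 = 168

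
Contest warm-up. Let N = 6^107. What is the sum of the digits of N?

405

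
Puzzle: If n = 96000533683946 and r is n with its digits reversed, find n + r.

160939167184015

Reverse of 96000533683946 is 64938633500069.
96000533683946 + 64938633500069 = 160939167184015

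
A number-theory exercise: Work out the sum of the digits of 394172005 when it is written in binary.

394172005 in base 2 is 10111011111101001011001100101.
Digit sum: 1+0+1+1+1+0+1+1+1+1+1+1+0+1+0+0+1+0+1+1+0+0+1+1+0+0+1+0+1 = 18.

18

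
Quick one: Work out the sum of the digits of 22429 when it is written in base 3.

9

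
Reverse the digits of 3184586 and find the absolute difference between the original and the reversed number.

Reverse of 3184586 is 6854813.
|3184586 − 6854813| = 3670227

3670227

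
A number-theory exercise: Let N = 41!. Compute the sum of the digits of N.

41! = 33452526613163807108170062053440751665152000000000
Sum of its 50 digits: 144.

144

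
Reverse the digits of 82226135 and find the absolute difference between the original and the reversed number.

29063907

Reverse of 82226135 is 53162228.
|82226135 − 53162228| = 29063907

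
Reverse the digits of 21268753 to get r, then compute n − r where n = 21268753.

Reverse of 21268753 is 35786212.
21268753 − 35786212 = -14517459

-14517459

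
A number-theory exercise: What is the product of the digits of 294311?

2×9×4×3×1×1 = 216

216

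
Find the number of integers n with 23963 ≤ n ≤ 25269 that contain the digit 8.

The integers in [23963, 25269] that contain the digit 8: 23968, 23978, 23980, 23981, 23982, 23983, …, 25258, 25268.
329 qualify.

329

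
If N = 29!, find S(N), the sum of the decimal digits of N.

126

29! = 8841761993739701954543616000000
Sum of its 31 digits: 126.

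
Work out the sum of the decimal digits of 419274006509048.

4+1+9+2+7+4+0+0+6+5+0+9+0+4+8 = 59

59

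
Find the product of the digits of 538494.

17280

5×3×8×4×9×4 = 17280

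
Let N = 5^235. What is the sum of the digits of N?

5^235 = 181113581576534247350182385817755835613650623962782763791652297798710026371856902294790629039219161989079048785937556593117654657465465106724877841770648956298828125
Sum of its 165 digits: 797.

797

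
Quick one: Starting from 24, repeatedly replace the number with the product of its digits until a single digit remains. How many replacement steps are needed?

1

24 → 8 (1 step)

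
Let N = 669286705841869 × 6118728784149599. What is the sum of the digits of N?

131

669286705841869 × 6118728784149599 = 4095183831883309424564533760531
Sum of its 31 digits: 131.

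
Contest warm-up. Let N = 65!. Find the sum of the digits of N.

65! = 8247650592082470666723170306785496252186258551345437492922123134388955774976000000000000000
Sum of its 91 digits: 351.

351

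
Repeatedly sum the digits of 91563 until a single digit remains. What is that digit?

9+1+5+6+3 = 24
2+4 = 6

6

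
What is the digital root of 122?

5

1+2+2 = 5
(Equivalently, 122 mod 9 = 5.)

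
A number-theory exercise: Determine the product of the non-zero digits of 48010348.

4×8×1×3×4×8 = 3072

3072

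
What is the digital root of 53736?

6

5+3+7+3+6 = 24
2+4 = 6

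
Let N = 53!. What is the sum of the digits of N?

53! = 4274883284060025564298013753389399649690343788366813724672000000000000
Sum of its 70 digits: 279.

279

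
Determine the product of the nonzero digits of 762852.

7×6×2×8×5×2 = 6720

6720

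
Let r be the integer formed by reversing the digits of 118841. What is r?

Reversing 118841 gives 148811.

148811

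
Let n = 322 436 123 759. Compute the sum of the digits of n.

47

3+2+2+4+3+6+1+2+3+7+5+9 = 47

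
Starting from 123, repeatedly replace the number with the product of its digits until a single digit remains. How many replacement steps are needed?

123 → 6 (1 step)

1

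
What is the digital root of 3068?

3+0+6+8 = 17
1+7 = 8

8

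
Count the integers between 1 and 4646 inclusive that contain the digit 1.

The integers in [1, 4646] that contain the digit 1: 1, 10, 11, 12, 13, 14, …, 4631, 4641.
2022 qualify.

2022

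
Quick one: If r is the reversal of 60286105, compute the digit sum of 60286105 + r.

Reversal of 60286105 is 50168206; 60286105 + 50168206 = 110454311.
Digit sum of 110454311: 1+1+0+4+5+4+3+1+1 = 20.

20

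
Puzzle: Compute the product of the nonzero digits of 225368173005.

2×2×5×3×6×8×1×7×3×5 = 302400

302400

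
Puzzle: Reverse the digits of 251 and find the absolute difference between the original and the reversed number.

Reverse of 251 is 152.
|251 − 152| = 99

99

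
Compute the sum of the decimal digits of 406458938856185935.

97

4+0+6+4+5+8+9+3+8+8+5+6+1+8+5+9+3+5 = 97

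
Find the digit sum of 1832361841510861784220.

1+8+3+2+3+6+1+8+4+1+5+1+0+8+6+1+7+8+4+2+2+0 = 81

81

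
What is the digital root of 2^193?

2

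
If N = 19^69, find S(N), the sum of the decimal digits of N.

379

19^69 = 17139512525326116411423191762250532826900727845785730925360550615460152999307677371654979
Sum of its 89 digits: 379.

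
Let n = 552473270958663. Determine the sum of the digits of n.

72

5+5+2+4+7+3+2+7+0+9+5+8+6+6+3 = 72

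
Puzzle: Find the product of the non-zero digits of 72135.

210

7×2×1×3×5 = 210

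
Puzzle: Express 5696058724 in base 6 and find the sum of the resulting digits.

29

5696058724 in base 6 is 2341114150124.
Digit sum: 2+3+4+1+1+1+4+1+5+0+1+2+4 = 29.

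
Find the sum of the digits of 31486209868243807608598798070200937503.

175

3+1+4+8+6+2+0+9+8+6+8+2+4+3+8+0+7+6+0+8+5+9+8+7+9+8+0+7+0+2+0+0+9+3+7+5+0+3 = 175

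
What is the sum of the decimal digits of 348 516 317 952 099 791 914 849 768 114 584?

168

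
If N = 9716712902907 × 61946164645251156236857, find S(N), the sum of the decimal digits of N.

159

9716712902907 × 61946164645251156236857 = 601913097294113334170328978535843299
Sum of its 36 digits: 159.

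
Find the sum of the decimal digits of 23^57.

23^57 = 415419284132315712417280030850401847268465234537470378097327641202361494857303
Sum of its 78 digits: 305.

305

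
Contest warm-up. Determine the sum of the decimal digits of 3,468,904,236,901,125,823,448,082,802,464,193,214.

3+4+6+8+9+0+4+2+3+6+9+0+1+1+2+5+8+2+3+4+4+8+0+8+2+8+0+2+4+6+4+1+9+3+2+1+4 = 146

146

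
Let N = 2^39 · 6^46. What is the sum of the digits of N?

2^39 · 6^46 = 342868311375828487191945215873909140690072240128
Sum of its 48 digits: 207.

207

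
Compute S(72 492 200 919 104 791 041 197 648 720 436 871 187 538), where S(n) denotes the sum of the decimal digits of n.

7+2+4+9+2+2+0+0+9+1+9+1+0+4+7+9+1+0+4+1+1+9+7+6+4+8+7+2+0+4+3+6+8+7+1+1+8+7+5+3+8 = 177

177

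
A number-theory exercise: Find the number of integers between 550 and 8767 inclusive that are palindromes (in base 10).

122

The integers in [550, 8767] that are palindromes (in base 10): 555, 565, 575, 585, 595, 606, …, 8558, 8668.
122 qualify.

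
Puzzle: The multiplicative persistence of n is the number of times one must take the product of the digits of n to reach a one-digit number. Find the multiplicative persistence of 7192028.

7192028 → 0 (1 step)

1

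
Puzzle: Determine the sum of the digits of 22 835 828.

38

2+2+8+3+5+8+2+8 = 38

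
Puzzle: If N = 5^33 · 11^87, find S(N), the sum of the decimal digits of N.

5^33 · 11^87 = 464701154945228109967744239949027401625261165223945269699752056181035683687589520739859432331286370754241943359375
Sum of its 114 digits: 523.

523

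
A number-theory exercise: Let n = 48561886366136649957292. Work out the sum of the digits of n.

124

4+8+5+6+1+8+8+6+3+6+6+1+3+6+6+4+9+9+5+7+2+9+2 = 124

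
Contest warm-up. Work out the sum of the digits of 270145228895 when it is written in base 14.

270145228895 in base 14 is D10A0DD623.
Digit sum: 13+1+0+10+0+13+13+6+2+3 = 61.

61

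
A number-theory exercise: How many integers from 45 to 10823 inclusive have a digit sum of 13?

547

The integers in [45, 10823] that have a digit sum of 13: 49, 58, 67, 76, 85, 94, …, 10813, 10822.
547 qualify.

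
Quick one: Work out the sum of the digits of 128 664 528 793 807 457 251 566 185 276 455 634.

173

1+2+8+6+6+4+5+2+8+7+9+3+8+0+7+4+5+7+2+5+1+5+6+6+1+8+5+2+7+6+4+5+5+6+3+4 = 173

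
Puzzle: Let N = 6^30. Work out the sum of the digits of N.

6^30 = 221073919720733357899776
Sum of its 24 digits: 117.

117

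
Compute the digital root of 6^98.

The digital root of n equals n mod 9 (or 9 when 9 | n), so we need 6^98 mod 9.
6^98 ≡ 0 (mod 9), so the digital root is 9.

9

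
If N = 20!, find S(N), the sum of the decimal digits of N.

20! = 2432902008176640000
Sum of its 19 digits: 54.

54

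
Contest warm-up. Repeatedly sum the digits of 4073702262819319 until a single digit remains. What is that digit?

1

4+0+7+3+7+0+2+2+6+2+8+1+9+3+1+9 = 64
6+4 = 10
1+0 = 1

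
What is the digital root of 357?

3+5+7 = 15
1+5 = 6
(Equivalently, 357 mod 9 = 6.)

6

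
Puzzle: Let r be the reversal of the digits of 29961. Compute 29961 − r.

Reverse of 29961 is 16992.
29961 − 16992 = 12969

12969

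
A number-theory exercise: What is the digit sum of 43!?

180

43! = 60415263063373835637355132068513997507264512000000000
Sum of its 53 digits: 180.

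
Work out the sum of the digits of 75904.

25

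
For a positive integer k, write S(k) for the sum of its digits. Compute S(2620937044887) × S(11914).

S(2620937044887) = 2+6+2+0+9+3+7+0+4+4+8+8+7 = 60.
S(11914) = 1+1+9+1+4 = 16.
60 · 16 = 960.

960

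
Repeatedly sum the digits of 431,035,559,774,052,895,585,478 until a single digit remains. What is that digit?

4+3+1+0+3+5+5+5+9+7+7+4+0+5+2+8+9+5+5+8+5+4+7+8 = 119
1+1+9 = 11
1+1 = 2

2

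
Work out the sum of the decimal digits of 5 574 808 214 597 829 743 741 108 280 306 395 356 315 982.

197

5+5+7+4+8+0+8+2+1+4+5+9+7+8+2+9+7+4+3+7+4+1+1+0+8+2+8+0+3+0+6+3+9+5+3+5+6+3+1+5+9+8+2 = 197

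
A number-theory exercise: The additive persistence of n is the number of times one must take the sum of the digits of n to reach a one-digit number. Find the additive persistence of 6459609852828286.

6459609852828286 → 88 → 16 → 7 (3 steps)

3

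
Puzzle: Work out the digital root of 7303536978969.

3

7+3+0+3+5+3+6+9+7+8+9+6+9 = 75
7+5 = 12
1+2 = 3
(Equivalently, 7303536978969 mod 9 = 3.)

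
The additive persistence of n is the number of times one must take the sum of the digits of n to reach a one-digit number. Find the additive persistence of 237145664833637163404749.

2

237145664833637163404749 → 106 → 7 (2 steps)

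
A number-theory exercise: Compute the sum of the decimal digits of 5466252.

5+4+6+6+2+5+2 = 30

30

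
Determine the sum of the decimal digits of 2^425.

608

2^425 = 86645927941275464361825443254471365732388658605494267974077486894206915868925800719999200190754361815543475342543861619655442432
Sum of its 128 digits: 608.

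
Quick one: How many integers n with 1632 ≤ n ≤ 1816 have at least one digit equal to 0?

The integers in [1632, 1816] that have at least one digit equal to 0: 1640, 1650, 1660, 1670, 1680, 1690, …, 1809, 1810.
36 qualify.

36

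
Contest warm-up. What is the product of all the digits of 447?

4×4×7 = 112

112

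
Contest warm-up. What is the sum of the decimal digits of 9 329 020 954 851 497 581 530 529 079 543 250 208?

160

9+3+2+9+0+2+0+9+5+4+8+5+1+4+9+7+5+8+1+5+3+0+5+2+9+0+7+9+5+4+3+2+5+0+2+0+8 = 160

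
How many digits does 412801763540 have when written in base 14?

11

412801763540 in base 14 is 15DA048868C, which has 11 digits.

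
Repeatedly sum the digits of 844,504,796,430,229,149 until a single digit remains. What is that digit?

8+4+4+5+0+4+7+9+6+4+3+0+2+2+9+1+4+9 = 81
8+1 = 9

9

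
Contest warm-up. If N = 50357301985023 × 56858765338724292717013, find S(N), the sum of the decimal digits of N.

186

50357301985023 × 56858765338724292717013 = 2863254016657697774608950446903296299
Sum of its 37 digits: 186.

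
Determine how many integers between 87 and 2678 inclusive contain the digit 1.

1465

The integers in [87, 2678] that contain the digit 1: 91, 100, 101, 102, 103, 104, …, 2661, 2671.
1465 qualify.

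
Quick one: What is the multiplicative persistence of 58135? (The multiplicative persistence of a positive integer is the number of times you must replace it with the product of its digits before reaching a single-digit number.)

2

58135 → 600 → 0 (2 steps)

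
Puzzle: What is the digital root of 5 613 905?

2

5+6+1+3+9+0+5 = 29
2+9 = 11
1+1 = 2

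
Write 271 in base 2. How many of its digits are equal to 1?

271 in base 2 is 100001111.
The digit 1 appears 5 times.

5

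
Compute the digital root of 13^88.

4

The digital root of n equals n mod 9 (or 9 when 9 | n), so we need 13^88 mod 9.
13^88 ≡ 4 (mod 9), so the digital root is 4.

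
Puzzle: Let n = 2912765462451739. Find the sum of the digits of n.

73

2+9+1+2+7+6+5+4+6+2+4+5+1+7+3+9 = 73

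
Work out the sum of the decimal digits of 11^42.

190

11^42 = 54763699237492901685126120802225273763666521
Sum of its 44 digits: 190.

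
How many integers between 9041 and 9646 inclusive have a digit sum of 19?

51

The integers in [9041, 9646] that have a digit sum of 19: 9046, 9055, 9064, 9073, 9082, 9091, …, 9631, 9640.
51 qualify.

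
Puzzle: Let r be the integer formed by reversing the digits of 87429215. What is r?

51292478

Reversing 87429215 gives 51292478.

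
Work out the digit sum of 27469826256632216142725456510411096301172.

2+7+4+6+9+8+2+6+2+5+6+6+3+2+2+1+6+1+4+2+7+2+5+4+5+6+5+1+0+4+1+1+0+9+6+3+0+1+1+7+2 = 154

154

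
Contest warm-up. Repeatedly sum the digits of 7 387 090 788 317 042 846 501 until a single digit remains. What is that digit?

8

7+3+8+7+0+9+0+7+8+8+3+1+7+0+4+2+8+4+6+5+0+1 = 98
9+8 = 17
1+7 = 8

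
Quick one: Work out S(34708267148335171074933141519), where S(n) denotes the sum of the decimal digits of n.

3+4+7+0+8+2+6+7+1+4+8+3+3+5+1+7+1+0+7+4+9+3+3+1+4+1+5+1+9 = 117

117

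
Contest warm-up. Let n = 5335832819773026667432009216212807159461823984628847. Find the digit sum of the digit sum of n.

First digit sum: 233.
2+3+3 = 8.

8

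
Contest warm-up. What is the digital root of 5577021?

9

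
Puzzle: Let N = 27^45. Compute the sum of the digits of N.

27^45 = 25785133671514281396116148947909178321838248752307264505595053707
Sum of its 65 digits: 288.

288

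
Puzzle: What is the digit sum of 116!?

729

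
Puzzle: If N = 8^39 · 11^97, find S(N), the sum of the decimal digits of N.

8^39 · 11^97 = 17202832194920018986705926386453164806606261387271794633488865921006991997534921072130865712478689148564990087182120766358733681550426112
Sum of its 137 digits: 619.

619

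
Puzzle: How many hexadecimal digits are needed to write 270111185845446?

12

270111185845446 in base 16 is F5AA29483CC6, which has 12 digits.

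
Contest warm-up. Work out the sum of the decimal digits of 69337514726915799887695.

136

6+9+3+3+7+5+1+4+7+2+6+9+1+5+7+9+9+8+8+7+6+9+5 = 136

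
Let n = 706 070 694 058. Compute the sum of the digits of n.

52

7+0+6+0+7+0+6+9+4+0+5+8 = 52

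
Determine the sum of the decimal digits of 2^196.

241

2^196 = 100433627766186892221372630771322662657637687111424552206336
Sum of its 60 digits: 241.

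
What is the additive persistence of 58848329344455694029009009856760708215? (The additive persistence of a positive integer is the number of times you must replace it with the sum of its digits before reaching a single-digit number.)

58848329344455694029009009856760708215 → 175 → 13 → 4 (3 steps)

3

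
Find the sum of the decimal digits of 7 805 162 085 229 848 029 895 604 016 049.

7+8+0+5+1+6+2+0+8+5+2+2+9+8+4+8+0+2+9+8+9+5+6+0+4+0+1+6+0+4+9 = 138

138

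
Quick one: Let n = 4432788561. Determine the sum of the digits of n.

4+4+3+2+7+8+8+5+6+1 = 48

48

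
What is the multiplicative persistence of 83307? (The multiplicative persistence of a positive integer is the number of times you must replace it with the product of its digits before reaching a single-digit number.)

83307 → 0 (1 step)

1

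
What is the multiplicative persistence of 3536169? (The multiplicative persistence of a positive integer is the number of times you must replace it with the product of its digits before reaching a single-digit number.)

2

3536169 → 14580 → 0 (2 steps)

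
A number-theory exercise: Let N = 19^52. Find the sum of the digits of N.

325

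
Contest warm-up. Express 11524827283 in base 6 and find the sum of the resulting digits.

33

11524827283 in base 6 is 5143333013511.
Digit sum: 5+1+4+3+3+3+3+0+1+3+5+1+1 = 33.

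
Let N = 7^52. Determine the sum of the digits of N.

196

7^52 = 88124787089723195184393736687912818113311201
Sum of its 44 digits: 196.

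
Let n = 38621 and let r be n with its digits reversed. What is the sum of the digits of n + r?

13

Reversal of 38621 is 12683; 38621 + 12683 = 51304.
Digit sum of 51304: 5+1+3+0+4 = 13.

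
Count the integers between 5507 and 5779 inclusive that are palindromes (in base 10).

The integers in [5507, 5779] that are palindromes (in base 10): 5555, 5665, 5775.
3 qualify.

3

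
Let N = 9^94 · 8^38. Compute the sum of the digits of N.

567

9^94 · 8^38 = 10380431167509538907342404755027415958757501130809647020571086652455686985925837970164618884317052784664150776357657272909824
Sum of its 125 digits: 567.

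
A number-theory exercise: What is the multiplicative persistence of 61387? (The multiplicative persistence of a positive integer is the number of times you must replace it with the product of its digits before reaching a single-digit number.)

2

61387 → 1008 → 0 (2 steps)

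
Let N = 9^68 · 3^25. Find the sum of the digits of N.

9^68 · 3^25 = 65542350158517637872691969508970705427701150314738255642438471845988797065603
Sum of its 77 digits: 360.

360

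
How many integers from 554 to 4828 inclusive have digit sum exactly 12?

The integers in [554, 4828] that have digit sum exactly 12: 561, 570, 606, 615, 624, 633, …, 4710, 4800.
256 qualify.

256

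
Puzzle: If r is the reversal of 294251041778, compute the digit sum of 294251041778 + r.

Reversal of 294251041778 is 877140152492; 294251041778 + 877140152492 = 1171391194270.
Digit sum of 1171391194270: 1+1+7+1+3+9+1+1+9+4+2+7+0 = 46.

46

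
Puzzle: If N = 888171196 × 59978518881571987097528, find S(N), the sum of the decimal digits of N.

125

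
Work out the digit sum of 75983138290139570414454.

102

7+5+9+8+3+1+3+8+2+9+0+1+3+9+5+7+0+4+1+4+4+5+4 = 102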